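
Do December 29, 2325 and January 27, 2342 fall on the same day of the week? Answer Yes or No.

Yes

From Dec 29, 2325 to Jan 27, 2342 is 5873 days.
5873 mod 7 = 0, so they are the same weekday.
(Dec 29, 2325 is a Tuesday; Jan 27, 2342 is a Tuesday.)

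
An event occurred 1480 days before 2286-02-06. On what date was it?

−365 (one year) → Feb 6, 2285 (1115 left).
−366 (one year; includes Feb 29, 2284) → Feb 6, 2284 (749 left).
−365 (one year) → Feb 6, 2283 (384 left).
−6 → Jan 31, 2283 (end of Jan, 31 days; 378 left).
−31 → Dec 31, 2282 (end of Dec, 31 days; 347 left).
−31 → Nov 30, 2282 (end of Nov, 30 days; 316 left).
−30 → Oct 31, 2282 (end of Oct, 31 days; 286 left).
−31 → Sep 30, 2282 (end of Sep, 30 days; 255 left).
−30 → Aug 31, 2282 (end of Aug, 31 days; 225 left).
−31 → Jul 31, 2282 (end of Jul, 31 days; 194 left).
−31 → Jun 30, 2282 (end of Jun, 30 days; 163 left).
−30 → May 31, 2282 (end of May, 31 days; 133 left).
−31 → Apr 30, 2282 (end of Apr, 30 days; 102 left).
−30 → Mar 31, 2282 (end of Mar, 31 days; 72 left).
−31 → Feb 28, 2282 (end of Feb, 28 days; 41 left).
−28 → Jan 31, 2282 (end of Jan, 31 days; 13 left).
−13 → Jan 18, 2282.

January 18, 2282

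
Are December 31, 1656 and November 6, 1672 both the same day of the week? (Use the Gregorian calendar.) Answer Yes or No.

Yes

From Dec 31, 1656 to Nov 6, 1672 is 5789 days.
5789 mod 7 = 0, so they are the same weekday.
(Dec 31, 1656 is a Sunday; Nov 6, 1672 is a Sunday.)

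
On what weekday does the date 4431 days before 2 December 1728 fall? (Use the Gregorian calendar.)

Dec 2, 1728 is a Thursday.
4431 mod 7 = 0, so 4431 days before a Thursday is Thursday − 0 = Thursday.

Thursday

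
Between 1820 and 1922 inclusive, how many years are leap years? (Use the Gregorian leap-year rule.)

25

Multiples of 4 in [1820,1922]: 26.
Of those, multiples of 100: 1 (not leap unless ÷400).
Multiples of 400: 0.
Leap years = 26 − 1 + 0 = 25.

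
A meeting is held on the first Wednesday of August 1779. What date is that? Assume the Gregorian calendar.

August 4, 1779

August 1, 1779 is a Sunday.
The first Wednesday is therefore August 4 (3 days later).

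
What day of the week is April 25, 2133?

Doomsday rule: the anchor day for the 2100s is Sunday. For year 33: 33÷12 = 2 r 9, and 9÷4 = 2, so 2+9+2 = 13.
Sunday + 13 ≡ Saturday — that's 2133's doomsday.
In April the doomsday date is Apr 4.
Apr 25 is 21 days after Apr 4; 21 mod 7 = 0, so Saturday + 0 = Saturday.

Saturday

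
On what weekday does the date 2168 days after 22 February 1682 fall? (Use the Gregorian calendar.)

Feb 22, 1682 is a Sunday.
2168 mod 7 = 5, so 2168 days after a Sunday is Sunday + 5 = Friday.

Friday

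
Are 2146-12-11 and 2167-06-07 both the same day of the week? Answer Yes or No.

From Dec 11, 2146 to Jun 7, 2167 is 7483 days.
7483 mod 7 = 0, so they are the same weekday.
(Dec 11, 2146 is a Sunday; Jun 7, 2167 is a Sunday.)

Yes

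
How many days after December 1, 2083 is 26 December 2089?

2217

Dec 1, 2083 → Dec 1, 2084: 366 days (Feb 29, 2084 is in that span).
Dec 1, 2084 → Dec 1, 2085: 365 days.
Dec 1, 2085 → Dec 1, 2086: 365 days.
Dec 1, 2086 → Dec 1, 2087: 365 days.
Dec 1, 2087 → Dec 1, 2088: 366 days (Feb 29, 2088 is in that span).
Dec 1, 2088 → Jan 1, 2089: 31 days (December has 31).
Jan 1, 2089 → Feb 1, 2089: 31 days (January has 31).
Feb 1, 2089 → Mar 1, 2089: 28 days (February has 28).
Mar 1, 2089 → Apr 1, 2089: 31 days (March has 31).
Apr 1, 2089 → May 1, 2089: 30 days (April has 30).
May 1, 2089 → Jun 1, 2089: 31 days (May has 31).
Jun 1, 2089 → Jul 1, 2089: 30 days (June has 30).
Jul 1, 2089 → Aug 1, 2089: 31 days (July has 31).
Aug 1, 2089 → Sep 1, 2089: 31 days (August has 31).
Sep 1, 2089 → Oct 1, 2089: 30 days (September has 30).
Oct 1, 2089 → Nov 1, 2089: 31 days (October has 31).
Nov 1, 2089 → Dec 1, 2089: 30 days (November has 30).
Dec 1, 2089 → Dec 26, 2089: 25 days.
Total: 2217 days.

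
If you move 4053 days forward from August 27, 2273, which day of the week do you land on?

Aug 27, 2273 is a Wednesday.
4053 mod 7 = 0, so 4053 days after a Wednesday is Wednesday + 0 = Wednesday.

Wednesday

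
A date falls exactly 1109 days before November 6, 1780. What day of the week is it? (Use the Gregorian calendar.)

First find the weekday of Nov 6, 1780. Doomsday rule: the anchor day for the 1700s is Sunday. For year 80: 80÷12 = 6 r 8, and 8÷4 = 2, so 6+8+2 = 16.
Sunday + 16 ≡ Tuesday — that's 1780's doomsday.
In November the doomsday date is Nov 7.
Nov 6 is 1 day before Nov 7; 1 mod 7 = 1, so Tuesday − 1 = Monday.
1109 mod 7 = 3, so 1109 days before a Monday is Monday − 3 = Friday.

Friday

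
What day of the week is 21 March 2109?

Thursday

Doomsday rule: the anchor day for the 2100s is Sunday. For year 09: 9÷12 = 0 r 9, and 9÷4 = 2, so 0+9+2 = 11.
Sunday + 11 ≡ Thursday — that's 2109's doomsday.
In March the doomsday date is Mar 14.
Mar 21 is 7 days after Mar 14; 7 mod 7 = 0, so Thursday + 0 = Thursday.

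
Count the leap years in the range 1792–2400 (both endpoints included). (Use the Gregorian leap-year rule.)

148

Multiples of 4 in [1792,2400]: 153.
Of those, multiples of 100: 7 (not leap unless ÷400).
Multiples of 400: 2.
Leap years = 153 − 7 + 2 = 148.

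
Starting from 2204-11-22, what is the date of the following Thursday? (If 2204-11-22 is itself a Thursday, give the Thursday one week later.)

Nov 22, 2204 is a Thursday.
From Thursday to the next Thursday is 7 days.
Nov 22, 2204 + 7 = Nov 29, 2204.

November 29, 2204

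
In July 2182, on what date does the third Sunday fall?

July 21, 2182

July 1, 2182 is a Monday.
The first Sunday is therefore July 7 (6 days later).
The third Sunday is 7 + 2×7 = July 21.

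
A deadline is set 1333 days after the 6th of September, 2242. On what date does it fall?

May 1, 2246

+365 (one year) → Sep 6, 2243 (968 left).
+366 (one year; includes Feb 29, 2244) → Sep 6, 2244 (602 left).
+365 (one year) → Sep 6, 2245 (237 left).
Sep has 30 days: +25 → Oct 1, 2245 (212 left).
Oct has 31 days: +31 → Nov 1, 2245 (181 left).
Nov has 30 days: +30 → Dec 1, 2245 (151 left).
Dec has 31 days: +31 → Jan 1, 2246 (120 left).
Jan has 31 days: +31 → Feb 1, 2246 (89 left).
Feb has 28 days: +28 → Mar 1, 2246 (61 left).
Mar has 31 days: +31 → Apr 1, 2246 (30 left).
Apr has 30 days: +30 → May 1, 2246 (0 left).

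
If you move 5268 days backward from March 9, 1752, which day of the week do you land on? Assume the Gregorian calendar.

First find the weekday of Mar 9, 1752. Doomsday rule: the anchor day for the 1700s is Sunday. For year 52: 52÷12 = 4 r 4, and 4÷4 = 1, so 4+4+1 = 9.
Sunday + 9 ≡ Tuesday — that's 1752's doomsday.
In March the doomsday date is Mar 14.
Mar 9 is 5 days before Mar 14; 5 mod 7 = 5, so Tuesday − 5 = Thursday.
5268 mod 7 = 4, so 5268 days before a Thursday is Thursday − 4 = Sunday.

Sunday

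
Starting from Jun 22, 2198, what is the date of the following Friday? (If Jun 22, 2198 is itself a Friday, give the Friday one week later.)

June 29, 2198

Jun 22, 2198 is a Friday.
From Friday to the next Friday is 7 days.
Jun 22, 2198 + 7 = Jun 29, 2198.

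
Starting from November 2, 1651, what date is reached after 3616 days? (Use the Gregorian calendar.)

+366 (one year; includes Feb 29, 1652) → Nov 2, 1652 (3250 left).
+365 (one year) → Nov 2, 1653 (2885 left).
+365 (one year) → Nov 2, 1654 (2520 left).
+365 (one year) → Nov 2, 1655 (2155 left).
+366 (one year; includes Feb 29, 1656) → Nov 2, 1656 (1789 left).
+365 (one year) → Nov 2, 1657 (1424 left).
+365 (one year) → Nov 2, 1658 (1059 left).
+365 (one year) → Nov 2, 1659 (694 left).
+366 (one year; includes Feb 29, 1660) → Nov 2, 1660 (328 left).
Nov has 30 days: +29 → Dec 1, 1660 (299 left).
Dec has 31 days: +31 → Jan 1, 1661 (268 left).
Jan has 31 days: +31 → Feb 1, 1661 (237 left).
Feb has 28 days: +28 → Mar 1, 1661 (209 left).
Mar has 31 days: +31 → Apr 1, 1661 (178 left).
Apr has 30 days: +30 → May 1, 1661 (148 left).
May has 31 days: +31 → Jun 1, 1661 (117 left).
Jun has 30 days: +30 → Jul 1, 1661 (87 left).
Jul has 31 days: +31 → Aug 1, 1661 (56 left).
Aug has 31 days: +31 → Sep 1, 1661 (25 left).
+25 → Sep 26, 1661.

September 26, 1661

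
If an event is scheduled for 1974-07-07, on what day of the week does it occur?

Sunday

January 1, 1974 is a Tuesday.
Jan 1, 1974 → Feb 1, 1974: 31 days (January has 31).
Feb 1, 1974 → Mar 1, 1974: 28 days (February has 28).
Mar 1, 1974 → Apr 1, 1974: 31 days (March has 31).
Apr 1, 1974 → May 1, 1974: 30 days (April has 30).
May 1, 1974 → Jun 1, 1974: 31 days (May has 31).
Jun 1, 1974 → Jul 1, 1974: 30 days (June has 30).
Jul 1, 1974 → Jul 7, 1974: 6 days.
Total: 187 days.
187 mod 7 = 5, so Tuesday + 5 = Sunday.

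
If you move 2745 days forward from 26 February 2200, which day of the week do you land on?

First find the weekday of Feb 26, 2200. Doomsday rule: the anchor day for the 2200s is Friday. For year 00: 0÷12 = 0 r 0, and 0÷4 = 0, so 0+0+0 = 0.
Friday + 0 ≡ Friday — that's 2200's doomsday.
In February the doomsday date is Feb 28 (2200 is not a leap year (divisible by 100 but not 400)).
Feb 26 is 2 days before Feb 28; 2 mod 7 = 2, so Friday − 2 = Wednesday.
2745 mod 7 = 1, so 2745 days after a Wednesday is Wednesday + 1 = Thursday.

Thursday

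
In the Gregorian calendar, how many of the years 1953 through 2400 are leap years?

109

Multiples of 4 in [1953,2400]: 112.
Of those, multiples of 100: 5 (not leap unless ÷400).
Multiples of 400: 2.
Leap years = 112 − 5 + 2 = 109.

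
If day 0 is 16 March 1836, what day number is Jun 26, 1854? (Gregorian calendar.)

6676

Mar 16, 1836 → Mar 16, 1837: 365 days.
Mar 16, 1837 → Mar 16, 1838: 365 days.
Mar 16, 1838 → Mar 16, 1839: 365 days.
Mar 16, 1839 → Mar 16, 1840: 366 days (Feb 29, 1840 is in that span).
Mar 16, 1840 → Mar 16, 1841: 365 days.
Mar 16, 1841 → Mar 16, 1842: 365 days.
Mar 16, 1842 → Mar 16, 1843: 365 days.
Mar 16, 1843 → Mar 16, 1844: 366 days (Feb 29, 1844 is in that span).
Mar 16, 1844 → Mar 16, 1845: 365 days.
Mar 16, 1845 → Mar 16, 1846: 365 days.
Mar 16, 1846 → Mar 16, 1847: 365 days.
Mar 16, 1847 → Mar 16, 1848: 366 days (Feb 29, 1848 is in that span).
Mar 16, 1848 → Mar 16, 1849: 365 days.
Mar 16, 1849 → Mar 16, 1850: 365 days.
Mar 16, 1850 → Mar 16, 1851: 365 days.
Mar 16, 1851 → Mar 16, 1852: 366 days (Feb 29, 1852 is in that span).
Mar 16, 1852 → Mar 16, 1853: 365 days.
Mar 16, 1853 → Mar 16, 1854: 365 days.
Mar 16, 1854 → Apr 16, 1854: 31 days (March has 31).
Apr 16, 1854 → May 16, 1854: 30 days (April has 30).
May 16, 1854 → Jun 16, 1854: 31 days (May has 31).
Jun 16, 1854 → Jun 26, 1854: 10 days.
Total: 6676 days.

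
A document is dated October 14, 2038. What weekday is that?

Doomsday rule: the anchor day for the 2000s is Tuesday. For year 38: 38÷12 = 3 r 2, and 2÷4 = 0, so 3+2+0 = 5.
Tuesday + 5 ≡ Sunday — that's 2038's doomsday.
In October the doomsday date is Oct 10.
Oct 14 is 4 days after Oct 10; 4 mod 7 = 4, so Sunday + 4 = Thursday.

Thursday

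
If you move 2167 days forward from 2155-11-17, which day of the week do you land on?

Friday

Nov 17, 2155 is a Monday.
2167 mod 7 = 4, so 2167 days after a Monday is Monday + 4 = Friday.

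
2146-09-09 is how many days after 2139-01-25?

2784

Jan 25, 2139 → Jan 25, 2140: 365 days.
Jan 25, 2140 → Jan 25, 2141: 366 days (Feb 29, 2140 is in that span).
Jan 25, 2141 → Jan 25, 2142: 365 days.
Jan 25, 2142 → Jan 25, 2143: 365 days.
Jan 25, 2143 → Jan 25, 2144: 365 days.
Jan 25, 2144 → Jan 25, 2145: 366 days (Feb 29, 2144 is in that span).
Jan 25, 2145 → Jan 25, 2146: 365 days.
Jan 25, 2146 → Feb 25, 2146: 31 days (January has 31).
Feb 25, 2146 → Mar 25, 2146: 28 days (February has 28).
Mar 25, 2146 → Apr 25, 2146: 31 days (March has 31).
Apr 25, 2146 → May 25, 2146: 30 days (April has 30).
May 25, 2146 → Jun 25, 2146: 31 days (May has 31).
Jun 25, 2146 → Jul 25, 2146: 30 days (June has 30).
Jul 25, 2146 → Aug 25, 2146: 31 days (July has 31).
Aug 25, 2146 → Sep 9, 2146: 15 days.
Total: 2784 days.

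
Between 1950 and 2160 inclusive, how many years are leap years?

Multiples of 4 in [1950,2160]: 53.
Of those, multiples of 100: 2 (not leap unless ÷400).
Multiples of 400: 1.
Leap years = 53 − 2 + 1 = 52.

52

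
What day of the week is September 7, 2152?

Thursday

Doomsday rule: the anchor day for the 2100s is Sunday. For year 52: 52÷12 = 4 r 4, and 4÷4 = 1, so 4+4+1 = 9.
Sunday + 9 ≡ Tuesday — that's 2152's doomsday.
In September the doomsday date is Sep 5.
Sep 7 is 2 days after Sep 5; 2 mod 7 = 2, so Tuesday + 2 = Thursday.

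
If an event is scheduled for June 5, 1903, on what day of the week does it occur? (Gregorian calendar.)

Doomsday rule: the anchor day for the 1900s is Wednesday. For year 03: 3÷12 = 0 r 3, and 3÷4 = 0, so 0+3+0 = 3.
Wednesday + 3 ≡ Saturday — that's 1903's doomsday.
In June the doomsday date is Jun 6.
Jun 5 is 1 day before Jun 6; 1 mod 7 = 1, so Saturday − 1 = Friday.

Friday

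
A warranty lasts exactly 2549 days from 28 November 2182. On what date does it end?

November 20, 2189

+365 (one year) → Nov 28, 2183 (2184 left).
+366 (one year; includes Feb 29, 2184) → Nov 28, 2184 (1818 left).
+365 (one year) → Nov 28, 2185 (1453 left).
+365 (one year) → Nov 28, 2186 (1088 left).
+365 (one year) → Nov 28, 2187 (723 left).
+366 (one year; includes Feb 29, 2188) → Nov 28, 2188 (357 left).
Nov has 30 days: +3 → Dec 1, 2188 (354 left).
Dec has 31 days: +31 → Jan 1, 2189 (323 left).
Jan has 31 days: +31 → Feb 1, 2189 (292 left).
Feb has 28 days: +28 → Mar 1, 2189 (264 left).
Mar has 31 days: +31 → Apr 1, 2189 (233 left).
Apr has 30 days: +30 → May 1, 2189 (203 left).
May has 31 days: +31 → Jun 1, 2189 (172 left).
Jun has 30 days: +30 → Jul 1, 2189 (142 left).
Jul has 31 days: +31 → Aug 1, 2189 (111 left).
Aug has 31 days: +31 → Sep 1, 2189 (80 left).
Sep has 30 days: +30 → Oct 1, 2189 (50 left).
Oct has 31 days: +31 → Nov 1, 2189 (19 left).
+19 → Nov 20, 2189.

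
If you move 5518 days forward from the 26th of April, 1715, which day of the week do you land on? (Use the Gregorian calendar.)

Apr 26, 1715 is a Friday.
5518 mod 7 = 2, so 5518 days after a Friday is Friday + 2 = Sunday.

Sunday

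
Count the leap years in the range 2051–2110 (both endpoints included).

14

Multiples of 4 in [2051,2110]: 15.
Of those, multiples of 100: 1 (not leap unless ÷400).
Multiples of 400: 0.
Leap years = 15 − 1 + 0 = 14.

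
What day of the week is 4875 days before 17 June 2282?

Jun 17, 2282 is a Saturday.
4875 mod 7 = 3, so 4875 days before a Saturday is Saturday − 3 = Wednesday.

Wednesday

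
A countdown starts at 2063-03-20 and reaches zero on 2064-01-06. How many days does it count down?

Mar 20, 2063 → Apr 20, 2063: 31 days (March has 31).
Apr 20, 2063 → May 20, 2063: 30 days (April has 30).
May 20, 2063 → Jun 20, 2063: 31 days (May has 31).
Jun 20, 2063 → Jul 20, 2063: 30 days (June has 30).
Jul 20, 2063 → Aug 20, 2063: 31 days (July has 31).
Aug 20, 2063 → Sep 20, 2063: 31 days (August has 31).
Sep 20, 2063 → Oct 20, 2063: 30 days (September has 30).
Oct 20, 2063 → Nov 20, 2063: 31 days (October has 31).
Nov 20, 2063 → Dec 20, 2063: 30 days (November has 30).
Dec 20, 2063 → Jan 6, 2064: 17 days.
Total: 292 days.

292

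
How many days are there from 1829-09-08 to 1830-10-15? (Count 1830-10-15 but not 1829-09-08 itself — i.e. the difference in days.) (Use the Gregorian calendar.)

402

Sep 8, 1829 → Sep 8, 1830: 365 days.
Sep 8, 1830 → Oct 8, 1830: 30 days (September has 30).
Oct 8, 1830 → Oct 15, 1830: 7 days.
Total: 402 days.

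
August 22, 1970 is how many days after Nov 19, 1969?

276

Nov 19, 1969 → Dec 19, 1969: 30 days (November has 30).
Dec 19, 1969 → Jan 19, 1970: 31 days (December has 31).
Jan 19, 1970 → Feb 19, 1970: 31 days (January has 31).
Feb 19, 1970 → Mar 19, 1970: 28 days (February has 28).
Mar 19, 1970 → Apr 19, 1970: 31 days (March has 31).
Apr 19, 1970 → May 19, 1970: 30 days (April has 30).
May 19, 1970 → Jun 19, 1970: 31 days (May has 31).
Jun 19, 1970 → Jul 19, 1970: 30 days (June has 30).
Jul 19, 1970 → Aug 19, 1970: 31 days (July has 31).
Aug 19, 1970 → Aug 22, 1970: 3 days.
Total: 276 days.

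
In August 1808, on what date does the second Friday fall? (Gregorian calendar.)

August 1, 1808 is a Monday.
The first Friday is therefore August 5 (4 days later).
The second Friday is 5 + 1×7 = August 12.

August 12, 1808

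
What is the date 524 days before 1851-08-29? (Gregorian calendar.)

−365 (one year) → Aug 29, 1850 (159 left).
−29 → Jul 31, 1850 (end of Jul, 31 days; 130 left).
−31 → Jun 30, 1850 (end of Jun, 30 days; 99 left).
−30 → May 31, 1850 (end of May, 31 days; 69 left).
−31 → Apr 30, 1850 (end of Apr, 30 days; 38 left).
−30 → Mar 31, 1850 (end of Mar, 31 days; 8 left).
−8 → Mar 23, 1850.

March 23, 1850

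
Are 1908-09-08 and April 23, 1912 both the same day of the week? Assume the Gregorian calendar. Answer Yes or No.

Yes

From Sep 8, 1908 to Apr 23, 1912 is 1323 days.
1323 mod 7 = 0, so they are the same weekday.
(Sep 8, 1908 is a Tuesday; Apr 23, 1912 is a Tuesday.)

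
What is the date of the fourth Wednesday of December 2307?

December 25, 2307

December 1, 2307 is a Sunday.
The first Wednesday is therefore December 4 (3 days later).
The fourth Wednesday is 4 + 3×7 = December 25.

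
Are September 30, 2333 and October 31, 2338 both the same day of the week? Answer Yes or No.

No

From Sep 30, 2333 to Oct 31, 2338 is 1857 days.
1857 mod 7 = 2, so they are different weekdays.
(Sep 30, 2333 is a Saturday; Oct 31, 2338 is a Monday.)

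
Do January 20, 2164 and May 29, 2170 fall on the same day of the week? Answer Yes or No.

No

From Jan 20, 2164 to May 29, 2170 is 2321 days.
2321 mod 7 = 4, so they are different weekdays.
(Jan 20, 2164 is a Friday; May 29, 2170 is a Tuesday.)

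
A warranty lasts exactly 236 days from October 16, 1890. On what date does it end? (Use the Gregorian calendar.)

June 9, 1891

Oct has 31 days: +16 → Nov 1, 1890 (220 left).
Nov has 30 days: +30 → Dec 1, 1890 (190 left).
Dec has 31 days: +31 → Jan 1, 1891 (159 left).
Jan has 31 days: +31 → Feb 1, 1891 (128 left).
Feb has 28 days: +28 → Mar 1, 1891 (100 left).
Mar has 31 days: +31 → Apr 1, 1891 (69 left).
Apr has 30 days: +30 → May 1, 1891 (39 left).
May has 31 days: +31 → Jun 1, 1891 (8 left).
+8 → Jun 9, 1891.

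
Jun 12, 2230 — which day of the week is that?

Saturday

Doomsday rule: the anchor day for the 2200s is Friday. For year 30: 30÷12 = 2 r 6, and 6÷4 = 1, so 2+6+1 = 9.
Friday + 9 ≡ Sunday — that's 2230's doomsday.
In June the doomsday date is Jun 6.
Jun 12 is 6 days after Jun 6; 6 mod 7 = 6, so Sunday + 6 = Saturday.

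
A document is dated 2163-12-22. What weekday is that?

Doomsday rule: the anchor day for the 2100s is Sunday. For year 63: 63÷12 = 5 r 3, and 3÷4 = 0, so 5+3+0 = 8.
Sunday + 8 ≡ Monday — that's 2163's doomsday.
In December the doomsday date is Dec 12.
Dec 22 is 10 days after Dec 12; 10 mod 7 = 3, so Monday + 3 = Thursday.

Thursday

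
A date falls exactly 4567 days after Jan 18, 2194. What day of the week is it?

Tuesday

Jan 18, 2194 is a Saturday.
4567 mod 7 = 3, so 4567 days after a Saturday is Saturday + 3 = Tuesday.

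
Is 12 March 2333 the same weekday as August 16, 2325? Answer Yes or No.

From Aug 16, 2325 to Mar 12, 2333 is 2765 days.
2765 mod 7 = 0, so they are the same weekday.
(Aug 16, 2325 is a Sunday; Mar 12, 2333 is a Sunday.)

Yes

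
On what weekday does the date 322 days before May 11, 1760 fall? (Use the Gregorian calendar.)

Sunday

First find the weekday of May 11, 1760. Doomsday rule: the anchor day for the 1700s is Sunday. For year 60: 60÷12 = 5 r 0, and 0÷4 = 0, so 5+0+0 = 5.
Sunday + 5 ≡ Friday — that's 1760's doomsday.
In May the doomsday date is May 9.
May 11 is 2 days after May 9; 2 mod 7 = 2, so Friday + 2 = Sunday.
322 mod 7 = 0, so 322 days before a Sunday is Sunday − 0 = Sunday.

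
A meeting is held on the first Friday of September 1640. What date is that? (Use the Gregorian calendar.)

September 1, 1640 is a Saturday.
The first Friday is therefore September 7 (6 days later).

September 7, 1640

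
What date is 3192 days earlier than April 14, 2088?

−366 (one year; includes Feb 29, 2088) → Apr 14, 2087 (2826 left).
−365 (one year) → Apr 14, 2086 (2461 left).
−365 (one year) → Apr 14, 2085 (2096 left).
−365 (one year) → Apr 14, 2084 (1731 left).
−366 (one year; includes Feb 29, 2084) → Apr 14, 2083 (1365 left).
−365 (one year) → Apr 14, 2082 (1000 left).
−365 (one year) → Apr 14, 2081 (635 left).
−365 (one year) → Apr 14, 2080 (270 left).
−14 → Mar 31, 2080 (end of Mar, 31 days; 256 left).
−31 → Feb 29, 2080 (end of Feb, 29 days; 225 left).
−29 → Jan 31, 2080 (end of Jan, 31 days; 196 left).
−31 → Dec 31, 2079 (end of Dec, 31 days; 165 left).
−31 → Nov 30, 2079 (end of Nov, 30 days; 134 left).
−30 → Oct 31, 2079 (end of Oct, 31 days; 104 left).
−31 → Sep 30, 2079 (end of Sep, 30 days; 73 left).
−30 → Aug 31, 2079 (end of Aug, 31 days; 43 left).
−31 → Jul 31, 2079 (end of Jul, 31 days; 12 left).
−12 → Jul 19, 2079.

July 19, 2079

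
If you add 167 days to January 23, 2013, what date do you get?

Jan has 31 days: +9 → Feb 1, 2013 (158 left).
Feb has 28 days: +28 → Mar 1, 2013 (130 left).
Mar has 31 days: +31 → Apr 1, 2013 (99 left).
Apr has 30 days: +30 → May 1, 2013 (69 left).
May has 31 days: +31 → Jun 1, 2013 (38 left).
Jun has 30 days: +30 → Jul 1, 2013 (8 left).
+8 → Jul 9, 2013.

July 9, 2013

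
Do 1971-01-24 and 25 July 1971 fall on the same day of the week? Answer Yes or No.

Yes

From Jan 24, 1971 to Jul 25, 1971 is 182 days.
182 mod 7 = 0, so they are the same weekday.
(Jan 24, 1971 is a Sunday; Jul 25, 1971 is a Sunday.)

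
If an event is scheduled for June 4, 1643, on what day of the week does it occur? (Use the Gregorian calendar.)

Doomsday rule: the anchor day for the 1600s is Tuesday. For year 43: 43÷12 = 3 r 7, and 7÷4 = 1, so 3+7+1 = 11.
Tuesday + 11 ≡ Saturday — that's 1643's doomsday.
In June the doomsday date is Jun 6.
Jun 4 is 2 days before Jun 6; 2 mod 7 = 2, so Saturday − 2 = Thursday.

Thursday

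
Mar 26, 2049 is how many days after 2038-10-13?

Oct 13, 2038 → Oct 13, 2039: 365 days.
Oct 13, 2039 → Oct 13, 2040: 366 days (Feb 29, 2040 is in that span).
Oct 13, 2040 → Oct 13, 2041: 365 days.
Oct 13, 2041 → Oct 13, 2042: 365 days.
Oct 13, 2042 → Oct 13, 2043: 365 days.
Oct 13, 2043 → Oct 13, 2044: 366 days (Feb 29, 2044 is in that span).
Oct 13, 2044 → Oct 13, 2045: 365 days.
Oct 13, 2045 → Oct 13, 2046: 365 days.
Oct 13, 2046 → Oct 13, 2047: 365 days.
Oct 13, 2047 → Oct 13, 2048: 366 days (Feb 29, 2048 is in that span).
Oct 13, 2048 → Nov 13, 2048: 31 days (October has 31).
Nov 13, 2048 → Dec 13, 2048: 30 days (November has 30).
Dec 13, 2048 → Jan 13, 2049: 31 days (December has 31).
Jan 13, 2049 → Feb 13, 2049: 31 days (January has 31).
Feb 13, 2049 → Mar 13, 2049: 28 days (February has 28).
Mar 13, 2049 → Mar 26, 2049: 13 days.
Total: 3817 days.

3817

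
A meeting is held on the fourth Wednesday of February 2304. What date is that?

February 1, 2304 is a Monday.
The first Wednesday is therefore February 3 (2 days later).
The fourth Wednesday is 3 + 3×7 = February 24.

February 24, 2304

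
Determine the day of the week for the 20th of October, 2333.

Friday

Doomsday rule: the anchor day for the 2300s is Wednesday. For year 33: 33÷12 = 2 r 9, and 9÷4 = 2, so 2+9+2 = 13.
Wednesday + 13 ≡ Tuesday — that's 2333's doomsday.
In October the doomsday date is Oct 10.
Oct 20 is 10 days after Oct 10; 10 mod 7 = 3, so Tuesday + 3 = Friday.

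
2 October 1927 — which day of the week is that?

Sunday

January 1, 1927 is a Saturday.
Jan 1, 1927 → Feb 1, 1927: 31 days (January has 31).
Feb 1, 1927 → Mar 1, 1927: 28 days (February has 28).
Mar 1, 1927 → Apr 1, 1927: 31 days (March has 31).
Apr 1, 1927 → May 1, 1927: 30 days (April has 30).
May 1, 1927 → Jun 1, 1927: 31 days (May has 31).
Jun 1, 1927 → Jul 1, 1927: 30 days (June has 30).
Jul 1, 1927 → Aug 1, 1927: 31 days (July has 31).
Aug 1, 1927 → Sep 1, 1927: 31 days (August has 31).
Sep 1, 1927 → Oct 1, 1927: 30 days (September has 30).
Oct 1, 1927 → Oct 2, 1927: 1 days.
Total: 274 days.
274 mod 7 = 1, so Saturday + 1 = Sunday.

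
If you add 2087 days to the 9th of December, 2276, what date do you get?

+365 (one year) → Dec 9, 2277 (1722 left).
+365 (one year) → Dec 9, 2278 (1357 left).
+365 (one year) → Dec 9, 2279 (992 left).
+366 (one year; includes Feb 29, 2280) → Dec 9, 2280 (626 left).
+365 (one year) → Dec 9, 2281 (261 left).
Dec has 31 days: +23 → Jan 1, 2282 (238 left).
Jan has 31 days: +31 → Feb 1, 2282 (207 left).
Feb has 28 days: +28 → Mar 1, 2282 (179 left).
Mar has 31 days: +31 → Apr 1, 2282 (148 left).
Apr has 30 days: +30 → May 1, 2282 (118 left).
May has 31 days: +31 → Jun 1, 2282 (87 left).
Jun has 30 days: +30 → Jul 1, 2282 (57 left).
Jul has 31 days: +31 → Aug 1, 2282 (26 left).
+26 → Aug 27, 2282.

August 27, 2282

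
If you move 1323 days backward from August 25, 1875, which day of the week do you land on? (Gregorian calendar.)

Wednesday

Aug 25, 1875 is a Wednesday.
1323 mod 7 = 0, so 1323 days before a Wednesday is Wednesday − 0 = Wednesday.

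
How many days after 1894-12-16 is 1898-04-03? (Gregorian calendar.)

Dec 16, 1894 → Dec 16, 1895: 365 days.
Dec 16, 1895 → Dec 16, 1896: 366 days (Feb 29, 1896 is in that span).
Dec 16, 1896 → Dec 16, 1897: 365 days.
Dec 16, 1897 → Jan 16, 1898: 31 days (December has 31).
Jan 16, 1898 → Feb 16, 1898: 31 days (January has 31).
Feb 16, 1898 → Mar 16, 1898: 28 days (February has 28).
Mar 16, 1898 → Apr 3, 1898: 18 days.
Total: 1204 days.

1204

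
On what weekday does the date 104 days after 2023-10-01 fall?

Oct 1, 2023 is a Sunday.
104 mod 7 = 6, so 104 days after a Sunday is Sunday + 6 = Saturday.

Saturday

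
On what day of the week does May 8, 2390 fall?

Doomsday rule: the anchor day for the 2300s is Wednesday. For year 90: 90÷12 = 7 r 6, and 6÷4 = 1, so 7+6+1 = 14.
Wednesday + 14 ≡ Wednesday — that's 2390's doomsday.
In May the doomsday date is May 9.
May 8 is 1 day before May 9; 1 mod 7 = 1, so Wednesday − 1 = Tuesday.

Tuesday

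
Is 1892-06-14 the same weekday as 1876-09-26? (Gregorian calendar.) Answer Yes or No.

Yes

From Sep 26, 1876 to Jun 14, 1892 is 5740 days.
5740 mod 7 = 0, so they are the same weekday.
(Sep 26, 1876 is a Tuesday; Jun 14, 1892 is a Tuesday.)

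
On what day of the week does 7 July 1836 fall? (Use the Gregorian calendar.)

Doomsday rule: the anchor day for the 1800s is Friday. For year 36: 36÷12 = 3 r 0, and 0÷4 = 0, so 3+0+0 = 3.
Friday + 3 ≡ Monday — that's 1836's doomsday.
In July the doomsday date is Jul 11.
Jul 7 is 4 days before Jul 11; 4 mod 7 = 4, so Monday − 4 = Thursday.

Thursday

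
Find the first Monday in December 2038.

December 1, 2038 is a Wednesday.
The first Monday is therefore December 6 (5 days later).

December 6, 2038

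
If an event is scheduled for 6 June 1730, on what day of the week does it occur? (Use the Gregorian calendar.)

Doomsday rule: the anchor day for the 1700s is Sunday. For year 30: 30÷12 = 2 r 6, and 6÷4 = 1, so 2+6+1 = 9.
Sunday + 9 ≡ Tuesday — that's 1730's doomsday.
In June the doomsday date is Jun 6.
Jun 6 is the doomsday itself: Tuesday.

Tuesday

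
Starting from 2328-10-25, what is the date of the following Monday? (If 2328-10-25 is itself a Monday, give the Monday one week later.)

Oct 25, 2328 is a Thursday.
From Thursday to the next Monday is 4 days.
Oct 25, 2328 + 4 = Oct 29, 2328.

October 29, 2328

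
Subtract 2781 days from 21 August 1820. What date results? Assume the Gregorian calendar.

January 9, 1813

−366 (one year; includes Feb 29, 1820) → Aug 21, 1819 (2415 left).
−365 (one year) → Aug 21, 1818 (2050 left).
−365 (one year) → Aug 21, 1817 (1685 left).
−365 (one year) → Aug 21, 1816 (1320 left).
−366 (one year; includes Feb 29, 1816) → Aug 21, 1815 (954 left).
−365 (one year) → Aug 21, 1814 (589 left).
−365 (one year) → Aug 21, 1813 (224 left).
−21 → Jul 31, 1813 (end of Jul, 31 days; 203 left).
−31 → Jun 30, 1813 (end of Jun, 30 days; 172 left).
−30 → May 31, 1813 (end of May, 31 days; 142 left).
−31 → Apr 30, 1813 (end of Apr, 30 days; 111 left).
−30 → Mar 31, 1813 (end of Mar, 31 days; 81 left).
−31 → Feb 28, 1813 (end of Feb, 28 days; 50 left).
−28 → Jan 31, 1813 (end of Jan, 31 days; 22 left).
−22 → Jan 9, 1813.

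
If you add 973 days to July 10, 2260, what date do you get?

+365 (one year) → Jul 10, 2261 (608 left).
+365 (one year) → Jul 10, 2262 (243 left).
Jul has 31 days: +22 → Aug 1, 2262 (221 left).
Aug has 31 days: +31 → Sep 1, 2262 (190 left).
Sep has 30 days: +30 → Oct 1, 2262 (160 left).
Oct has 31 days: +31 → Nov 1, 2262 (129 left).
Nov has 30 days: +30 → Dec 1, 2262 (99 left).
Dec has 31 days: +31 → Jan 1, 2263 (68 left).
Jan has 31 days: +31 → Feb 1, 2263 (37 left).
Feb has 28 days: +28 → Mar 1, 2263 (9 left).
+9 → Mar 10, 2263.

March 10, 2263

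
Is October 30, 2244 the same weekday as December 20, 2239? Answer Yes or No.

From Dec 20, 2239 to Oct 30, 2244 is 1776 days.
1776 mod 7 = 5, so they are different weekdays.
(Dec 20, 2239 is a Friday; Oct 30, 2244 is a Wednesday.)

No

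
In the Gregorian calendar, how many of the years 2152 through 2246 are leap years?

23

Multiples of 4 in [2152,2246]: 24.
Of those, multiples of 100: 1 (not leap unless ÷400).
Multiples of 400: 0.
Leap years = 24 − 1 + 0 = 23.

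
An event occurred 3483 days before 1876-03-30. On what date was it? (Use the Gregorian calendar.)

September 16, 1866

−366 (one year; includes Feb 29, 1876) → Mar 30, 1875 (3117 left).
−365 (one year) → Mar 30, 1874 (2752 left).
−365 (one year) → Mar 30, 1873 (2387 left).
−365 (one year) → Mar 30, 1872 (2022 left).
−366 (one year; includes Feb 29, 1872) → Mar 30, 1871 (1656 left).
−365 (one year) → Mar 30, 1870 (1291 left).
−365 (one year) → Mar 30, 1869 (926 left).
−365 (one year) → Mar 30, 1868 (561 left).
−366 (one year; includes Feb 29, 1868) → Mar 30, 1867 (195 left).
−30 → Feb 28, 1867 (end of Feb, 28 days; 165 left).
−28 → Jan 31, 1867 (end of Jan, 31 days; 137 left).
−31 → Dec 31, 1866 (end of Dec, 31 days; 106 left).
−31 → Nov 30, 1866 (end of Nov, 30 days; 75 left).
−30 → Oct 31, 1866 (end of Oct, 31 days; 45 left).
−31 → Sep 30, 1866 (end of Sep, 30 days; 14 left).
−14 → Sep 16, 1866.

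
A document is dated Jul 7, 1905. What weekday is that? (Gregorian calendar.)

January 1, 1905 is a Sunday.
Jan 1, 1905 → Feb 1, 1905: 31 days (January has 31).
Feb 1, 1905 → Mar 1, 1905: 28 days (February has 28).
Mar 1, 1905 → Apr 1, 1905: 31 days (March has 31).
Apr 1, 1905 → May 1, 1905: 30 days (April has 30).
May 1, 1905 → Jun 1, 1905: 31 days (May has 31).
Jun 1, 1905 → Jul 1, 1905: 30 days (June has 30).
Jul 1, 1905 → Jul 7, 1905: 6 days.
Total: 187 days.
187 mod 7 = 5, so Sunday + 5 = Friday.

Friday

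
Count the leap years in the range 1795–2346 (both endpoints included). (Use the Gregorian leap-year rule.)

133

Multiples of 4 in [1795,2346]: 138.
Of those, multiples of 100: 6 (not leap unless ÷400).
Multiples of 400: 1.
Leap years = 138 − 6 + 1 = 133.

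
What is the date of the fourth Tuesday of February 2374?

February 1, 2374 is a Friday.
The first Tuesday is therefore February 5 (4 days later).
The fourth Tuesday is 5 + 3×7 = February 26.

February 26, 2374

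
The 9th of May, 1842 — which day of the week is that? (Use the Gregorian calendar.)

Monday

January 1, 1842 is a Saturday.
Jan 1, 1842 → Feb 1, 1842: 31 days (January has 31).
Feb 1, 1842 → Mar 1, 1842: 28 days (February has 28).
Mar 1, 1842 → Apr 1, 1842: 31 days (March has 31).
Apr 1, 1842 → May 1, 1842: 30 days (April has 30).
May 1, 1842 → May 9, 1842: 8 days.
Total: 128 days.
128 mod 7 = 2, so Saturday + 2 = Monday.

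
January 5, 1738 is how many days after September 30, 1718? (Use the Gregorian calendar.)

Sep 30, 1718 → Sep 30, 1719: 365 days.
Sep 30, 1719 → Sep 30, 1720: 366 days (Feb 29, 1720 is in that span).
Sep 30, 1720 → Sep 30, 1721: 365 days.
Sep 30, 1721 → Sep 30, 1722: 365 days.
Sep 30, 1722 → Sep 30, 1723: 365 days.
Sep 30, 1723 → Sep 30, 1724: 366 days (Feb 29, 1724 is in that span).
Sep 30, 1724 → Sep 30, 1725: 365 days.
Sep 30, 1725 → Sep 30, 1726: 365 days.
Sep 30, 1726 → Sep 30, 1727: 365 days.
Sep 30, 1727 → Sep 30, 1728: 366 days (Feb 29, 1728 is in that span).
Sep 30, 1728 → Sep 30, 1729: 365 days.
Sep 30, 1729 → Sep 30, 1730: 365 days.
Sep 30, 1730 → Sep 30, 1731: 365 days.
Sep 30, 1731 → Sep 30, 1732: 366 days (Feb 29, 1732 is in that span).
Sep 30, 1732 → Sep 30, 1733: 365 days.
Sep 30, 1733 → Sep 30, 1734: 365 days.
Sep 30, 1734 → Sep 30, 1735: 365 days.
Sep 30, 1735 → Sep 30, 1736: 366 days (Feb 29, 1736 is in that span).
Sep 30, 1736 → Sep 30, 1737: 365 days.
Sep 30, 1737 → Oct 30, 1737: 30 days (September has 30).
Oct 30, 1737 → Nov 30, 1737: 31 days (October has 31).
Nov 30, 1737 → Dec 30, 1737: 30 days (November has 30).
Dec 30, 1737 → Jan 5, 1738: 6 days.
Total: 7037 days.

7037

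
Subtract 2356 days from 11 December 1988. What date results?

June 30, 1982

−366 (one year; includes Feb 29, 1988) → Dec 11, 1987 (1990 left).
−365 (one year) → Dec 11, 1986 (1625 left).
−365 (one year) → Dec 11, 1985 (1260 left).
−365 (one year) → Dec 11, 1984 (895 left).
−366 (one year; includes Feb 29, 1984) → Dec 11, 1983 (529 left).
−365 (one year) → Dec 11, 1982 (164 left).
−11 → Nov 30, 1982 (end of Nov, 30 days; 153 left).
−30 → Oct 31, 1982 (end of Oct, 31 days; 123 left).
−31 → Sep 30, 1982 (end of Sep, 30 days; 92 left).
−30 → Aug 31, 1982 (end of Aug, 31 days; 62 left).
−31 → Jul 31, 1982 (end of Jul, 31 days; 31 left).
−31 → Jun 30, 1982 (end of Jun, 30 days; 0 left).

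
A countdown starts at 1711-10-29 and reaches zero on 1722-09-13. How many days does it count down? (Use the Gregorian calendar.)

Oct 29, 1711 → Oct 29, 1712: 366 days (Feb 29, 1712 is in that span).
Oct 29, 1712 → Oct 29, 1713: 365 days.
Oct 29, 1713 → Oct 29, 1714: 365 days.
Oct 29, 1714 → Oct 29, 1715: 365 days.
Oct 29, 1715 → Oct 29, 1716: 366 days (Feb 29, 1716 is in that span).
Oct 29, 1716 → Oct 29, 1717: 365 days.
Oct 29, 1717 → Oct 29, 1718: 365 days.
Oct 29, 1718 → Oct 29, 1719: 365 days.
Oct 29, 1719 → Oct 29, 1720: 366 days (Feb 29, 1720 is in that span).
Oct 29, 1720 → Oct 29, 1721: 365 days.
Oct 29, 1721 → Nov 29, 1721: 31 days (October has 31).
Nov 29, 1721 → Dec 29, 1721: 30 days (November has 30).
Dec 29, 1721 → Jan 29, 1722: 31 days (December has 31).
Jan 29, 1722 → Feb 28, 1722: 30 days (January has 31).
Feb 28, 1722 → Mar 28, 1722: 28 days (February has 28).
Mar 28, 1722 → Apr 28, 1722: 31 days (March has 31).
Apr 28, 1722 → May 28, 1722: 30 days (April has 30).
May 28, 1722 → Jun 28, 1722: 31 days (May has 31).
Jun 28, 1722 → Jul 28, 1722: 30 days (June has 30).
Jul 28, 1722 → Aug 28, 1722: 31 days (July has 31).
Aug 28, 1722 → Sep 13, 1722: 16 days.
Total: 3972 days.

3972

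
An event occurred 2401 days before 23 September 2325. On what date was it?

February 26, 2319

−365 (one year) → Sep 23, 2324 (2036 left).
−366 (one year; includes Feb 29, 2324) → Sep 23, 2323 (1670 left).
−365 (one year) → Sep 23, 2322 (1305 left).
−365 (one year) → Sep 23, 2321 (940 left).
−365 (one year) → Sep 23, 2320 (575 left).
−366 (one year; includes Feb 29, 2320) → Sep 23, 2319 (209 left).
−23 → Aug 31, 2319 (end of Aug, 31 days; 186 left).
−31 → Jul 31, 2319 (end of Jul, 31 days; 155 left).
−31 → Jun 30, 2319 (end of Jun, 30 days; 124 left).
−30 → May 31, 2319 (end of May, 31 days; 94 left).
−31 → Apr 30, 2319 (end of Apr, 30 days; 63 left).
−30 → Mar 31, 2319 (end of Mar, 31 days; 33 left).
−31 → Feb 28, 2319 (end of Feb, 28 days; 2 left).
−2 → Feb 26, 2319.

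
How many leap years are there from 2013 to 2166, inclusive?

37

Multiples of 4 in [2013,2166]: 38.
Of those, multiples of 100: 1 (not leap unless ÷400).
Multiples of 400: 0.
Leap years = 38 − 1 + 0 = 37.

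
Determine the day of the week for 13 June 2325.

Saturday

Doomsday rule: the anchor day for the 2300s is Wednesday. For year 25: 25÷12 = 2 r 1, and 1÷4 = 0, so 2+1+0 = 3.
Wednesday + 3 ≡ Saturday — that's 2325's doomsday.
In June the doomsday date is Jun 6.
Jun 13 is 7 days after Jun 6; 7 mod 7 = 0, so Saturday + 0 = Saturday.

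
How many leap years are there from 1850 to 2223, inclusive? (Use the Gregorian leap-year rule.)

90

Multiples of 4 in [1850,2223]: 93.
Of those, multiples of 100: 4 (not leap unless ÷400).
Multiples of 400: 1.
Leap years = 93 − 4 + 1 = 90.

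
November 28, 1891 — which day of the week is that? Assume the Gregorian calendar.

Doomsday rule: the anchor day for the 1800s is Friday. For year 91: 91÷12 = 7 r 7, and 7÷4 = 1, so 7+7+1 = 15.
Friday + 15 ≡ Saturday — that's 1891's doomsday.
In November the doomsday date is Nov 7.
Nov 28 is 21 days after Nov 7; 21 mod 7 = 0, so Saturday + 0 = Saturday.

Saturday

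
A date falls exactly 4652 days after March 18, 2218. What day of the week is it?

Sunday

First find the weekday of Mar 18, 2218. Doomsday rule: the anchor day for the 2200s is Friday. For year 18: 18÷12 = 1 r 6, and 6÷4 = 1, so 1+6+1 = 8.
Friday + 8 ≡ Saturday — that's 2218's doomsday.
In March the doomsday date is Mar 14.
Mar 18 is 4 days after Mar 14; 4 mod 7 = 4, so Saturday + 4 = Wednesday.
4652 mod 7 = 4, so 4652 days after a Wednesday is Wednesday + 4 = Sunday.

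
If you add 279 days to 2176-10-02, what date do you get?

July 8, 2177

Oct has 31 days: +30 → Nov 1, 2176 (249 left).
Nov has 30 days: +30 → Dec 1, 2176 (219 left).
Dec has 31 days: +31 → Jan 1, 2177 (188 left).
Jan has 31 days: +31 → Feb 1, 2177 (157 left).
Feb has 28 days: +28 → Mar 1, 2177 (129 left).
Mar has 31 days: +31 → Apr 1, 2177 (98 left).
Apr has 30 days: +30 → May 1, 2177 (68 left).
May has 31 days: +31 → Jun 1, 2177 (37 left).
Jun has 30 days: +30 → Jul 1, 2177 (7 left).
+7 → Jul 8, 2177.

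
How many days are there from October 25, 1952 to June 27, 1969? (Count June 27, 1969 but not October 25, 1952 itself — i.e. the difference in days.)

Oct 25, 1952 → Oct 25, 1953: 365 days.
Oct 25, 1953 → Oct 25, 1954: 365 days.
Oct 25, 1954 → Oct 25, 1955: 365 days.
Oct 25, 1955 → Oct 25, 1956: 366 days (Feb 29, 1956 is in that span).
Oct 25, 1956 → Oct 25, 1957: 365 days.
Oct 25, 1957 → Oct 25, 1958: 365 days.
Oct 25, 1958 → Oct 25, 1959: 365 days.
Oct 25, 1959 → Oct 25, 1960: 366 days (Feb 29, 1960 is in that span).
Oct 25, 1960 → Oct 25, 1961: 365 days.
Oct 25, 1961 → Oct 25, 1962: 365 days.
Oct 25, 1962 → Oct 25, 1963: 365 days.
Oct 25, 1963 → Oct 25, 1964: 366 days (Feb 29, 1964 is in that span).
Oct 25, 1964 → Oct 25, 1965: 365 days.
Oct 25, 1965 → Oct 25, 1966: 365 days.
Oct 25, 1966 → Oct 25, 1967: 365 days.
Oct 25, 1967 → Oct 25, 1968: 366 days (Feb 29, 1968 is in that span).
Oct 25, 1968 → Nov 25, 1968: 31 days (October has 31).
Nov 25, 1968 → Dec 25, 1968: 30 days (November has 30).
Dec 25, 1968 → Jan 25, 1969: 31 days (December has 31).
Jan 25, 1969 → Feb 25, 1969: 31 days (January has 31).
Feb 25, 1969 → Mar 25, 1969: 28 days (February has 28).
Mar 25, 1969 → Apr 25, 1969: 31 days (March has 31).
Apr 25, 1969 → May 25, 1969: 30 days (April has 30).
May 25, 1969 → Jun 25, 1969: 31 days (May has 31).
Jun 25, 1969 → Jun 27, 1969: 2 days.
Total: 6089 days.

6089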